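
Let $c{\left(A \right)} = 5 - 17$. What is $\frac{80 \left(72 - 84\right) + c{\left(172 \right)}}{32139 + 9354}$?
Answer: $- \frac{324}{13831} \approx -0.023426$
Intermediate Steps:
$c{\left(A \right)} = -12$
$\frac{80 \left(72 - 84\right) + c{\left(172 \right)}}{32139 + 9354} = \frac{80 \left(72 - 84\right) - 12}{32139 + 9354} = \frac{80 \left(-12\right) - 12}{41493} = \left(-960 - 12\right) \frac{1}{41493} = \left(-972\right) \frac{1}{41493} = - \frac{324}{13831}$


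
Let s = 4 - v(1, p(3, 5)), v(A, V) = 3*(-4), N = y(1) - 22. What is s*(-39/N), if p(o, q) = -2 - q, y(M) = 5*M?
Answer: 624/17 ≈ 36.706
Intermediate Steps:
N = -17 (N = 5*1 - 22 = 5 - 22 = -17)
v(A, V) = -12
s = 16 (s = 4 - 1*(-12) = 4 + 12 = 16)
s*(-39/N) = 16*(-39/(-17)) = 16*(-39*(-1/17)) = 16*(39/17) = 624/17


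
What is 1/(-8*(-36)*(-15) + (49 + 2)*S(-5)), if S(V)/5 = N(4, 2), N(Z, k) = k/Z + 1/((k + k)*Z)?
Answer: -16/66825 ≈ -0.00023943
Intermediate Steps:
N(Z, k) = k/Z + 1/(2*Z*k) (N(Z, k) = k/Z + 1/(((2*k))*Z) = k/Z + (1/(2*k))/Z = k/Z + 1/(2*Z*k))
S(V) = 45/16 (S(V) = 5*((½ + 2²)/(4*2)) = 5*((¼)*(½)*(½ + 4)) = 5*((¼)*(½)*(9/2)) = 5*(9/16) = 45/16)
1/(-8*(-36)*(-15) + (49 + 2)*S(-5)) = 1/(-8*(-36)*(-15) + (49 + 2)*(45/16)) = 1/(288*(-15) + 51*(45/16)) = 1/(-4320 + 2295/16) = 1/(-66825/16) = -16/66825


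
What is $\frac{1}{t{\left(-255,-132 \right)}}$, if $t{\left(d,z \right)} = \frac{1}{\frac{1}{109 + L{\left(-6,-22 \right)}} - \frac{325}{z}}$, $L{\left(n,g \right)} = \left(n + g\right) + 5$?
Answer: $\frac{14041}{5676} \approx 2.4737$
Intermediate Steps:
$L{\left(n,g \right)} = 5 + g + n$ ($L{\left(n,g \right)} = \left(g + n\right) + 5 = 5 + g + n$)
$t{\left(d,z \right)} = \frac{1}{\frac{1}{86} - \frac{325}{z}}$ ($t{\left(d,z \right)} = \frac{1}{\frac{1}{109 - 23} - \frac{325}{z}} = \frac{1}{\frac{1}{86} - \frac{325}{z}}$)
$\frac{1}{t{\left(-255,-132 \right)}} = \frac{1}{86 \left(-132\right) \frac{1}{-27950 - 132}} = \frac{1}{86 \left(-132\right) \frac{1}{-28082}} = \frac{1}{86 \left(-132\right) \left(- \frac{1}{28082}\right)} = \frac{1}{\frac{5676}{14041}} = \frac{14041}{5676}$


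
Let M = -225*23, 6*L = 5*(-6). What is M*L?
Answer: 25875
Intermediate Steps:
L = -5 (L = (5*(-6))/6 = (⅙)*(-30) = -5)
M = -5175
M*L = -5175*(-5) = 25875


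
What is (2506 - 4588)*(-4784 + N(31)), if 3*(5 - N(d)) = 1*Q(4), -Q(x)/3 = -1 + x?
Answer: 9943632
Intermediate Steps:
Q(x) = 3 - 3*x (Q(x) = -3*(-1 + x) = 3 - 3*x)
N(d) = 8 (N(d) = 5 - (3 - 3*4)/3 = 5 - (3 - 12)/3 = 5 - (-9)/3 = 5 - ⅓*(-9) = 5 + 3 = 8)
(2506 - 4588)*(-4784 + N(31)) = (2506 - 4588)*(-4784 + 8) = -2082*(-4776) = 9943632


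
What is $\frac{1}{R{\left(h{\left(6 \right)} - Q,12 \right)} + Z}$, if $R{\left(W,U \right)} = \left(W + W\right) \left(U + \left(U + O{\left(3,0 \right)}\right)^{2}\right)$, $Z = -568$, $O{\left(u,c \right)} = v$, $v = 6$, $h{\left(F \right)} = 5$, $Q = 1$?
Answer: $\frac{1}{2120} \approx 0.0004717$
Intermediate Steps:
$O{\left(u,c \right)} = 6$
$R{\left(W,U \right)} = 2 W \left(U + \left(6 + U\right)^{2}\right)$ ($R{\left(W,U \right)} = \left(W + W\right) \left(U + \left(U + 6\right)^{2}\right) = 2 W \left(U + \left(6 + U\right)^{2}\right)$)
$\frac{1}{R{\left(h{\left(6 \right)} - Q,12 \right)} + Z} = \frac{1}{2 \left(5 - 1\right) \left(12 + \left(6 + 12\right)^{2}\right) - 568} = \frac{1}{2 \left(5 - 1\right) \left(12 + 18^{2}\right) - 568} = \frac{1}{2 \cdot 4 \left(12 + 324\right) - 568} = \frac{1}{2 \cdot 4 \cdot 336 - 568} = \frac{1}{2688 - 568} = \frac{1}{2120}$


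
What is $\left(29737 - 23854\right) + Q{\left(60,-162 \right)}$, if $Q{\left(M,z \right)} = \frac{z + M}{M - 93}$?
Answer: $\frac{64747}{11} \approx 5886.1$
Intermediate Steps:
$Q{\left(M,z \right)} = \frac{M + z}{-93 + M}$
$\left(29737 - 23854\right) + Q{\left(60,-162 \right)} = \left(29737 - 23854\right) + \frac{60 - 162}{-93 + 60} = 5883 + \frac{1}{-33} \left(-102\right) = 5883 - - \frac{34}{11} = 5883 + \frac{34}{11} = \frac{64747}{11}$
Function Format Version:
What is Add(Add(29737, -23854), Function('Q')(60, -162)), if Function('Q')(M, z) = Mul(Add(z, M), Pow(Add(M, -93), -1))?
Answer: Rational(64747, 11) ≈ 5886.1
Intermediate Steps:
Function('Q')(M, z) = Mul(Pow(Add(-93, M), -1), Add(M, z)) (Function('Q')(M, z) = Mul(Add(M, z), Pow(Add(-93, M), -1)) = Mul(Pow(Add(-93, M), -1), Add(M, z)))
Add(Add(29737, -23854), Function('Q')(60, -162)) = Add(Add(29737, -23854), Mul(Pow(Add(-93, 60), -1), Add(60, -162))) = Add(5883, Mul(Pow(-33, -1), -102)) = Add(5883, Mul(Rational(-1, 33), -102)) = Add(5883, Rational(34, 11)) = Rational(64747, 11)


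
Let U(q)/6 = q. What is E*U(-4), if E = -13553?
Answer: 325272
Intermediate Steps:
U(q) = 6*q
E*U(-4) = -81318*(-4) = -13553*(-24) = 325272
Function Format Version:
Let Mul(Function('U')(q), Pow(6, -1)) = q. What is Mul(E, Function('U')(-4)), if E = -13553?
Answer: 325272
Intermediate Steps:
Function('U')(q) = Mul(6, q)
Mul(E, Function('U')(-4)) = Mul(-13553, Mul(6, -4)) = Mul(-13553, -24) = 325272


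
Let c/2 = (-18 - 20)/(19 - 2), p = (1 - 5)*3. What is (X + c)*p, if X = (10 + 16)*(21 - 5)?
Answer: -83952/17 ≈ -4938.4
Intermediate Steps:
X = 416 (X = 26*16 = 416)
p = -12 (p = -4*3 = -12)
c = -76/17 (c = 2*((-18 - 20)/(19 - 2)) = 2*(-38/17) = -76/17 ≈ -4.4706)
(X + c)*p = (416 - 76/17)*(-12) = (6996/17)*(-12) = -83952/17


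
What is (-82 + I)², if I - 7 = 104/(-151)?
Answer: 130622041/22801 ≈ 5728.8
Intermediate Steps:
I = 953/151 (I = 7 + 104/(-151) = 7 + 104*(-1/151) = 7 - 104/151 = 953/151 ≈ 6.3113)
(-82 + I)² = (-82 + 953/151)² = (-11429/151)² = 130622041/22801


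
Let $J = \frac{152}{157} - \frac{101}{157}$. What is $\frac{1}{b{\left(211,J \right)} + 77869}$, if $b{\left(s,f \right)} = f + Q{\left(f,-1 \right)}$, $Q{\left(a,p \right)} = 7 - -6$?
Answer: $\frac{157}{12227525} \approx 1.284 \cdot 10^{-5}$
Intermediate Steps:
$Q{\left(a,p \right)} = 13$ ($Q{\left(a,p \right)} = 7 + 6 = 13$)
$J = \frac{51}{157}$ ($J = 152 \cdot \frac{1}{157} - \frac{101}{157} = \frac{152}{157} - \frac{101}{157} = \frac{51}{157} \approx 0.32484$)
$b{\left(s,f \right)} = 13 + f$ ($b{\left(s,f \right)} = f + 13 = 13 + f$)
$\frac{1}{b{\left(211,J \right)} + 77869} = \frac{1}{\left(13 + \frac{51}{157}\right) + 77869} = \frac{1}{\frac{2092}{157} + 77869} = \frac{1}{\frac{12227525}{157}} = \frac{157}{12227525}$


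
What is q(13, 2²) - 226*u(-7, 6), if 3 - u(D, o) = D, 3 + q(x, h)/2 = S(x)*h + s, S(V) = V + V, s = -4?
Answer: -2066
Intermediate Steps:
S(V) = 2*V
q(x, h) = -14 + 4*h*x (q(x, h) = -6 + 2*((2*x)*h - 4) = -6 + 2*(2*h*x - 4) = -6 + 2*(-4 + 2*h*x) = -6 + (-8 + 4*h*x) = -14 + 4*h*x)
u(D, o) = 3 - D
q(13, 2²) - 226*u(-7, 6) = (-14 + 4*2²*13) - 226*(3 - 1*(-7)) = (-14 + 4*4*13) - 226*(3 + 7) = (-14 + 208) - 226*10 = 194 - 2260 = -2066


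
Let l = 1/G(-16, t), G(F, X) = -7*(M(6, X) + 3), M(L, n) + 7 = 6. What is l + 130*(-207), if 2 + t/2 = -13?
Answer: -376741/14 ≈ -26910.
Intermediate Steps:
t = -30 (t = -4 + 2*(-13) = -4 - 26 = -30)
M(L, n) = -1 (M(L, n) = -7 + 6 = -1)
G(F, X) = -14 (G(F, X) = -7*(-1 + 3) = -7*2 = -14)
l = -1/14 (l = 1/(-14) = -1/14 ≈ -0.071429)
l + 130*(-207) = -1/14 + 130*(-207) = -1/14 - 26910 = -376741/14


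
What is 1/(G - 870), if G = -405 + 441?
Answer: -1/834 ≈ -0.0011990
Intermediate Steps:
G = 36
1/(G - 870) = 1/(36 - 870) = 1/(-834) = -1/834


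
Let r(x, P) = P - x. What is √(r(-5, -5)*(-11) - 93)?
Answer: I*√93 ≈ 9.6436*I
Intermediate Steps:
√(r(-5, -5)*(-11) - 93) = √((-5 - 1*(-5))*(-11) - 93) = √((-5 + 5)*(-11) - 93) = √(0*(-11) - 93) = √(0 - 93) = √(-93) = I*√93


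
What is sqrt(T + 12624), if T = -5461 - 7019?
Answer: 12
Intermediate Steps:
T = -12480
sqrt(T + 12624) = sqrt(-12480 + 12624) = sqrt(144) = 12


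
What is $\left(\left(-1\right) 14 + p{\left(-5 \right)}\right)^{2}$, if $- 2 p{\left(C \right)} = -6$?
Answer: $121$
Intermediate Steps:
$p{\left(C \right)} = 3$ ($p{\left(C \right)} = \left(- \frac{1}{2}\right) \left(-6\right) = 3$)
$\left(\left(-1\right) 14 + p{\left(-5 \right)}\right)^{2} = \left(\left(-1\right) 14 + 3\right)^{2} = \left(-14 + 3\right)^{2} = \left(-11\right)^{2} = 121$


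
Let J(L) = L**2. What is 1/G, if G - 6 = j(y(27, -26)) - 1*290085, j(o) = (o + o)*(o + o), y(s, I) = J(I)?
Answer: 1/1537825 ≈ 6.5027e-7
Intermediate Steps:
y(s, I) = I**2
j(o) = 4*o**2 (j(o) = (2*o)*(2*o) = 4*o**2)
G = 1537825 (G = 6 + (4*((-26)**2)**2 - 1*290085) = 6 + (4*676**2 - 290085) = 6 + (4*456976 - 290085) = 6 + (1827904 - 290085) = 6 + 1537819 = 1537825)
1/G = 1/1537825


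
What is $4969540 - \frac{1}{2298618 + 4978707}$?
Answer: $\frac{36164957680499}{7277325} \approx 4.9695 \cdot 10^{6}$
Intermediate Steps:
$4969540 - \frac{1}{2298618 + 4978707} = 4969540 - \frac{1}{7277325} = \frac{36164957680499}{7277325}$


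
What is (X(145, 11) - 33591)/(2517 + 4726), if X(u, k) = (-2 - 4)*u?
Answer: -34461/7243 ≈ -4.7578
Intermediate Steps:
X(u, k) = -6*u
(X(145, 11) - 33591)/(2517 + 4726) = (-6*145 - 33591)/(2517 + 4726) = (-870 - 33591)/7243 = -34461*1/7243 = -34461/7243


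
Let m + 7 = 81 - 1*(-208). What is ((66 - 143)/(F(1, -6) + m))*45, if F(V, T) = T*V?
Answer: -1155/92 ≈ -12.554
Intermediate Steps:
m = 282 (m = -7 + (81 - 1*(-208)) = -7 + (81 + 208) = -7 + 289 = 282)
((66 - 143)/(F(1, -6) + m))*45 = ((66 - 143)/(-6*1 + 282))*45 = -77/(-6 + 282)*45 = -77/276*45 = -1155/92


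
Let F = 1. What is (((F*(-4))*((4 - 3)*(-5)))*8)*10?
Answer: 1600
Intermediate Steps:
(((F*(-4))*((4 - 3)*(-5)))*8)*10 = (((1*(-4))*((4 - 3)*(-5)))*8)*10 = (-4*(-5)*8)*10 = (20*8)*10 = 160*10 = 1600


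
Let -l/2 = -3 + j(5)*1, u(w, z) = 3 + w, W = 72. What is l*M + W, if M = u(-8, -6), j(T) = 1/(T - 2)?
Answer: 136/3 ≈ 45.333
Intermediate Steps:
j(T) = 1/(-2 + T)
M = -5 (M = 3 - 8 = -5)
l = 16/3 (l = -2*(-3 + 1/(-2 + 5)) = -2*(-3 + 1/3) = -2*(-8/3) = 16/3 ≈ 5.3333)
l*M + W = (16/3)*(-5) + 72 = -80/3 + 72 = 136/3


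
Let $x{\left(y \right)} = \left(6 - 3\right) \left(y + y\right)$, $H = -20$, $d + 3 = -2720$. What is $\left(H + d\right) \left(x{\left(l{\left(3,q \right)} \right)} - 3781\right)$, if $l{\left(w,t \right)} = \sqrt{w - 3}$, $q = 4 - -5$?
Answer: $10371283$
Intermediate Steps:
$d = -2723$ ($d = -3 - 2720 = -2723$)
$q = 9$ ($q = 4 + 5 = 9$)
$l{\left(w,t \right)} = \sqrt{-3 + w}$
$x{\left(y \right)} = 6 y$ ($x{\left(y \right)} = 3 \cdot 2 y = 6 y$)
$\left(H + d\right) \left(x{\left(l{\left(3,q \right)} \right)} - 3781\right) = \left(-20 - 2723\right) \left(6 \sqrt{-3 + 3} - 3781\right) = - 2743 \left(6 \sqrt{0} - 3781\right) = - 2743 \left(6 \cdot 0 - 3781\right) = - 2743 \left(0 - 3781\right) = \left(-2743\right) \left(-3781\right) = 10371283$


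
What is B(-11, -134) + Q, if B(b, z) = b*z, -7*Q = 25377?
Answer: -15059/7 ≈ -2151.3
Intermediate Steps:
Q = -25377/7 (Q = -⅐*25377 = -25377/7 ≈ -3625.3)
B(-11, -134) + Q = -11*(-134) - 25377/7 = 1474 - 25377/7 = -15059/7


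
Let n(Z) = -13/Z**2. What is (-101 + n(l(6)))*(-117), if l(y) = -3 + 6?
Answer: 11986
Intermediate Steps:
l(y) = 3
n(Z) = -13/Z**2
(-101 + n(l(6)))*(-117) = (-101 - 13/3**2)*(-117) = (-101 - 13*1/9)*(-117) = (-101 - 13/9)*(-117) = -922/9*(-117) = 11986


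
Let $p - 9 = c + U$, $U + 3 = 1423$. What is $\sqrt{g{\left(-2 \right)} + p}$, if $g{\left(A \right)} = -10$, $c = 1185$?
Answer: $2 \sqrt{651} \approx 51.029$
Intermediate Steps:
$U = 1420$ ($U = -3 + 1423 = 1420$)
$p = 2614$ ($p = 9 + \left(1185 + 1420\right) = 9 + 2605 = 2614$)
$\sqrt{g{\left(-2 \right)} + p} = \sqrt{-10 + 2614} = \sqrt{2604} = 2 \sqrt{651}$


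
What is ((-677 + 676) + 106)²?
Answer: 11025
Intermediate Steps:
((-677 + 676) + 106)² = (-1 + 106)² = 105² = 11025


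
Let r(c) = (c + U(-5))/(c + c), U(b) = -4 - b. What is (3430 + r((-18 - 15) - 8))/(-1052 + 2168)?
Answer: 70325/22878 ≈ 3.0739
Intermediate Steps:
r(c) = (1 + c)/(2*c) (r(c) = (c + (-4 - 1*(-5)))/(c + c) = (c + (-4 + 5))/((2*c)) = (c + 1)*(1/(2*c)) = (1 + c)*(1/(2*c)) = (1 + c)/(2*c))
(3430 + r((-18 - 15) - 8))/(-1052 + 2168) = (3430 + (1 + ((-18 - 15) - 8))/(2*((-18 - 15) - 8)))/(-1052 + 2168) = (3430 + (1 + (-33 - 8))/(2*(-33 - 8)))/1116 = (3430 + (½)*(1 - 41)/(-41))*(1/1116) = (3430 + (½)*(-1/41)*(-40))*(1/1116) = (3430 + 20/41)*(1/1116) = (140650/41)*(1/1116) = 70325/22878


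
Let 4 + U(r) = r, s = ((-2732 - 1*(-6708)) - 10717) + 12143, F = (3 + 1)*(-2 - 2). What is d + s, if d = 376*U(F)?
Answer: -2118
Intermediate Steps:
F = -16 (F = 4*(-4) = -16)
s = 5402 (s = ((-2732 + 6708) - 10717) + 12143 = (3976 - 10717) + 12143 = -6741 + 12143 = 5402)
U(r) = -4 + r
d = -7520 (d = 376*(-4 - 16) = 376*(-20) = -7520)
d + s = -7520 + 5402 = -2118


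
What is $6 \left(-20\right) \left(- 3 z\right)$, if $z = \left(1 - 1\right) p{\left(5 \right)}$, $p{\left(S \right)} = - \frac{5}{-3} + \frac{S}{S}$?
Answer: $0$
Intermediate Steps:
$p{\left(S \right)} = \frac{8}{3}$ ($p{\left(S \right)} = \left(-5\right) \left(- \frac{1}{3}\right) + 1 = \frac{5}{3} + 1 = \frac{8}{3}$)
$z = 0$ ($z = \left(1 - 1\right) \frac{8}{3} = 0 \cdot \frac{8}{3} = 0$)
$6 \left(-20\right) \left(- 3 z\right) = 6 \left(-20\right) \left(\left(-3\right) 0\right) = \left(-120\right) 0 = 0$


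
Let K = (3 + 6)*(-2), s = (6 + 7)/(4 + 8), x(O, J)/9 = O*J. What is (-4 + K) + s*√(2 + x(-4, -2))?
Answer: -22 + 13*√74/12 ≈ -12.681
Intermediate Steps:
x(O, J) = 9*J*O (x(O, J) = 9*(O*J) = 9*(J*O) = 9*J*O)
s = 13/12 ≈ 1.0833
K = -18 (K = 9*(-2) = -18)
(-4 + K) + s*√(2 + x(-4, -2)) = (-4 - 18) + 13*√(2 + 9*(-2)*(-4))/12 = -22 + 13*√(2 + 72)/12 = -22 + 13*√74/12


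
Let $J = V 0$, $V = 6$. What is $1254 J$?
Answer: $0$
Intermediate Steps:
$J = 0$ ($J = 6 \cdot 0 = 0$)
$1254 J = 1254 \cdot 0 = 0$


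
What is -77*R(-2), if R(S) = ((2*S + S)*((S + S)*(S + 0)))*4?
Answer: 14784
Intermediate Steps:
R(S) = 24*S³ (R(S) = ((3*S)*((2*S)*S))*4 = ((3*S)*(2*S²))*4 = (6*S³)*4 = 24*S³)
-77*R(-2) = -1848*(-2)³ = -1848*(-8) = -77*(-192) = 14784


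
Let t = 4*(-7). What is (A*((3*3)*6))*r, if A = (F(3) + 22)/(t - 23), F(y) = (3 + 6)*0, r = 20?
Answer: -7920/17 ≈ -465.88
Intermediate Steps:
t = -28
F(y) = 0 (F(y) = 9*0 = 0)
A = -22/51 (A = (0 + 22)/(-28 - 23) = 22/(-51) = 22*(-1/51) = -22/51 ≈ -0.43137)
(A*((3*3)*6))*r = -22*3*3*6/51*20 = -66*6/17*20 = -22/51*54*20 = -396/17*20 = -7920/17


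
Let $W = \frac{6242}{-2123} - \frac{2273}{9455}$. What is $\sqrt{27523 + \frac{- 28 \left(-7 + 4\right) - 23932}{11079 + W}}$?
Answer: $\frac{13 \sqrt{2012286830202413758797423}}{111162267773} \approx 165.89$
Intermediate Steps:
$W = - \frac{63843689}{20072965}$ ($W = 6242 \left(- \frac{1}{2123}\right) - \frac{2273}{9455} = - \frac{6242}{2123} - \frac{2273}{9455} = - \frac{63843689}{20072965} \approx -3.1806$)
$\sqrt{27523 + \frac{- 28 \left(-7 + 4\right) - 23932}{11079 + W}} = \sqrt{27523 + \frac{- 28 \left(-7 + 4\right) - 23932}{11079 - \frac{63843689}{20072965}}} = \sqrt{27523 + \frac{\left(-28\right) \left(-3\right) - 23932}{\frac{222324535546}{20072965}}} = \sqrt{27523 + \left(84 - 23932\right) \frac{20072965}{222324535546}} = \sqrt{27523 - \frac{239350034660}{111162267773}} = \sqrt{\frac{3059279745881619}{111162267773}} = \frac{13 \sqrt{2012286830202413758797423}}{111162267773}$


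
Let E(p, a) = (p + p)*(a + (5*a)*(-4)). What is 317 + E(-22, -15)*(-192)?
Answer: 2407997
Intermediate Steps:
E(p, a) = -38*a*p (E(p, a) = (2*p)*(a - 20*a) = (2*p)*(-19*a) = -38*a*p)
317 + E(-22, -15)*(-192) = 317 - 38*(-15)*(-22)*(-192) = 317 - 12540*(-192) = 317 + 2407680 = 2407997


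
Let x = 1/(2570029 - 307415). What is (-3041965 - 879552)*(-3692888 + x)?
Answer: 32766549364780883427/2262614 ≈ 1.4482e+13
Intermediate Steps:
x = 1/2262614 ≈ 4.4197e-7
(-3041965 - 879552)*(-3692888 + x) = (-3041965 - 879552)*(-3692888 + 1/2262614) = -3921517*(-8355580089231/2262614) = 32766549364780883427/2262614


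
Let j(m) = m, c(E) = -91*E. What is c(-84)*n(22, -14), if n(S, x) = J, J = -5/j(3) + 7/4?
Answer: 637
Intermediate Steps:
J = 1/12 (J = -5/3 + 7/4 = 1/12 ≈ 0.083333)
n(S, x) = 1/12
c(-84)*n(22, -14) = -91*(-84)*(1/12) = 7644*(1/12) = 637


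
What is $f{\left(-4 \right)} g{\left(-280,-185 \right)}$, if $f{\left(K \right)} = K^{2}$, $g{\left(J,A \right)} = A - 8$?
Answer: $-3088$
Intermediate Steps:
$g{\left(J,A \right)} = -8 + A$
$f{\left(-4 \right)} g{\left(-280,-185 \right)} = \left(-4\right)^{2} \left(-8 - 185\right) = 16 \left(-193\right) = -3088$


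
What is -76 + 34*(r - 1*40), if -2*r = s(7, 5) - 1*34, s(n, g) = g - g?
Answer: -858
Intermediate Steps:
s(n, g) = 0
r = 17 (r = -(0 - 1*34)/2 = -(0 - 34)/2 = -1/2*(-34) = 17)
-76 + 34*(r - 1*40) = -76 + 34*(17 - 1*40) = -76 + 34*(17 - 40) = -76 + 34*(-23) = -76 - 782 = -858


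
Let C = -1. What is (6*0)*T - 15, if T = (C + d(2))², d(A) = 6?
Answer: -15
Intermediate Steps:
T = 25 (T = (-1 + 6)² = 5² = 25)
(6*0)*T - 15 = (6*0)*25 - 15 = 0*25 - 15 = 0 - 15 = -15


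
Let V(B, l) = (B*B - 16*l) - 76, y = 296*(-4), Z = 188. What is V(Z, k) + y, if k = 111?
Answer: 32308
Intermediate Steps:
y = -1184
V(B, l) = -76 + B**2 - 16*l (V(B, l) = (B**2 - 16*l) - 76 = -76 + B**2 - 16*l)
V(Z, k) + y = (-76 + 188**2 - 16*111) - 1184 = (-76 + 35344 - 1776) - 1184 = 33492 - 1184 = 32308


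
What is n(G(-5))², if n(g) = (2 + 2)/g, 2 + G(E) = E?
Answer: 16/49 ≈ 0.32653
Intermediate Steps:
G(E) = -2 + E
n(g) = 4/g
n(G(-5))² = (4/(-2 - 5))² = (4/(-7))² = (4*(-⅐))² = (-4/7)² = 16/49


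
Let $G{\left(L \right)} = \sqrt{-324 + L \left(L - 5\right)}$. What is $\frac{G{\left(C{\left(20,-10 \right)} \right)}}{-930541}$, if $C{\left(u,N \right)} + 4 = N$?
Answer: $- \frac{i \sqrt{58}}{930541} \approx - 8.1842 \cdot 10^{-6} i$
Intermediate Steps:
$C{\left(u,N \right)} = -4 + N$
$G{\left(L \right)} = \sqrt{-324 + L \left(-5 + L\right)}$
$\frac{G{\left(C{\left(20,-10 \right)} \right)}}{-930541} = \frac{\sqrt{-324 + \left(-4 - 10\right)^{2} - 5 \left(-4 - 10\right)}}{-930541} = \sqrt{-324 + \left(-14\right)^{2} - -70} \left(- \frac{1}{930541}\right) = \sqrt{-324 + 196 + 70} \left(- \frac{1}{930541}\right) = \sqrt{-58} \left(- \frac{1}{930541}\right) = i \sqrt{58} \left(- \frac{1}{930541}\right) = - \frac{i \sqrt{58}}{930541}$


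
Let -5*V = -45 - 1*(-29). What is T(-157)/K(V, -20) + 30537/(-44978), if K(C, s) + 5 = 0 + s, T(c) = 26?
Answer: -1932853/1124450 ≈ -1.7189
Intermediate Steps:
V = 16/5 (V = -(-45 - 1*(-29))/5 = -(-45 + 29)/5 = -⅕*(-16) = 16/5 ≈ 3.2000)
K(C, s) = -5 + s (K(C, s) = -5 + (0 + s) = -5 + s)
T(-157)/K(V, -20) + 30537/(-44978) = 26/(-5 - 20) + 30537/(-44978) = 26/(-25) + 30537*(-1/44978) = 26*(-1/25) - 30537/44978 = -26/25 - 30537/44978 = -1932853/1124450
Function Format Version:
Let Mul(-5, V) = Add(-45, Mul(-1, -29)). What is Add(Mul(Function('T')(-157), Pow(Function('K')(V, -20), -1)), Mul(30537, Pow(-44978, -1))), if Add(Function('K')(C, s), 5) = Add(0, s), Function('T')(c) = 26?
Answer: Rational(-1932853, 1124450) ≈ -1.7189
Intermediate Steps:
V = Rational(16, 5) (V = Mul(Rational(-1, 5), Add(-45, Mul(-1, -29))) = Mul(Rational(-1, 5), Add(-45, 29)) = Mul(Rational(-1, 5), -16) = Rational(16, 5) ≈ 3.2000)
Function('K')(C, s) = Add(-5, s) (Function('K')(C, s) = Add(-5, Add(0, s)) = Add(-5, s))
Add(Mul(Function('T')(-157), Pow(Function('K')(V, -20), -1)), Mul(30537, Pow(-44978, -1))) = Add(Mul(26, Pow(Add(-5, -20), -1)), Mul(30537, Pow(-44978, -1))) = Add(Mul(26, Pow(-25, -1)), Mul(30537, Rational(-1, 44978))) = Add(Mul(26, Rational(-1, 25)), Rational(-30537, 44978)) = Add(Rational(-26, 25), Rational(-30537, 44978)) = Rational(-1932853, 1124450)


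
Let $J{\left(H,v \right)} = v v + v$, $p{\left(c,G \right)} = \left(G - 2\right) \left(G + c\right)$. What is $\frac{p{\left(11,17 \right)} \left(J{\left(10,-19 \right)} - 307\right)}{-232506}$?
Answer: $- \frac{2450}{38751} \approx -0.063224$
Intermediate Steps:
$p{\left(c,G \right)} = \left(-2 + G\right) \left(G + c\right)$
$J{\left(H,v \right)} = v + v^{2}$ ($J{\left(H,v \right)} = v^{2} + v = v + v^{2}$)
$\frac{p{\left(11,17 \right)} \left(J{\left(10,-19 \right)} - 307\right)}{-232506} = \frac{\left(17^{2} - 34 - 22 + 17 \cdot 11\right) \left(- 19 \left(1 - 19\right) - 307\right)}{-232506} = \left(289 - 34 - 22 + 187\right) \left(\left(-19\right) \left(-18\right) - 307\right) \left(- \frac{1}{232506}\right) = 420 \left(342 - 307\right) \left(- \frac{1}{232506}\right) = 420 \cdot 35 \left(- \frac{1}{232506}\right) = 14700 \left(- \frac{1}{232506}\right) = - \frac{2450}{38751}$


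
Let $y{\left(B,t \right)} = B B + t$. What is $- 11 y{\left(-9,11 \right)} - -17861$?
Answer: $16849$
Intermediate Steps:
$y{\left(B,t \right)} = t + B^{2}$ ($y{\left(B,t \right)} = B^{2} + t = t + B^{2}$)
$- 11 y{\left(-9,11 \right)} - -17861 = - 11 \left(11 + \left(-9\right)^{2}\right) - -17861 = - 11 \left(11 + 81\right) + 17861 = \left(-11\right) 92 + 17861 = -1012 + 17861 = 16849$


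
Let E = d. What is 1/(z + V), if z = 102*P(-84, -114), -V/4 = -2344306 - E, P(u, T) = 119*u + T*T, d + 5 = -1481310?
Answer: 1/3757964 ≈ 2.6610e-7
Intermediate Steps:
d = -1481315 (d = -5 - 1481310 = -1481315)
P(u, T) = T² + 119*u (P(u, T) = 119*u + T² = T² + 119*u)
E = -1481315
V = 3451964 (V = -4*(-2344306 - 1*(-1481315)) = -4*(-2344306 + 1481315) = -4*(-862991) = 3451964)
z = 306000 (z = 102*((-114)² + 119*(-84)) = 102*(12996 - 9996) = 102*3000 = 306000)
1/(z + V) = 1/(306000 + 3451964) = 1/3757964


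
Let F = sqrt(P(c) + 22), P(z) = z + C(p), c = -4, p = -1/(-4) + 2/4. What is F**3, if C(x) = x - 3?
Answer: 189*sqrt(7)/8 ≈ 62.506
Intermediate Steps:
p = 3/4 (p = -1*(-1/4) + 2*(1/4) = 1/4 + 1/2 = 3/4 ≈ 0.75000)
C(x) = -3 + x
P(z) = -9/4 + z (P(z) = z + (-3 + 3/4) = z - 9/4 = -9/4 + z)
F = 3*sqrt(7)/2 (F = sqrt((-9/4 - 4) + 22) = sqrt(-25/4 + 22) = sqrt(63/4) = 3*sqrt(7)/2 ≈ 3.9686)
F**3 = (3*sqrt(7)/2)**3 = 189*sqrt(7)/8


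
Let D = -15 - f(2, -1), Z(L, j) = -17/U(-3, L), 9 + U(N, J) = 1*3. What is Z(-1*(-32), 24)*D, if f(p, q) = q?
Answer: -119/3 ≈ -39.667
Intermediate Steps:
U(N, J) = -6 (U(N, J) = -9 + 1*3 = -9 + 3 = -6)
Z(L, j) = 17/6 (Z(L, j) = -17/(-6) = -17*(-⅙) = 17/6)
D = -14 (D = -15 - 1*(-1) = -15 + 1 = -14)
Z(-1*(-32), 24)*D = (17/6)*(-14) = -119/3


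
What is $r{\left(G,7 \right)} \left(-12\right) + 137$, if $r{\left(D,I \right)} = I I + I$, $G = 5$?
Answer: $-535$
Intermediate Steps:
$r{\left(D,I \right)} = I + I^{2}$ ($r{\left(D,I \right)} = I^{2} + I = I + I^{2}$)
$r{\left(G,7 \right)} \left(-12\right) + 137 = 7 \left(1 + 7\right) \left(-12\right) + 137 = 7 \cdot 8 \left(-12\right) + 137 = 56 \left(-12\right) + 137 = -672 + 137 = -535$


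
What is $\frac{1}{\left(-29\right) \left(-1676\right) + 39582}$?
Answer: $\frac{1}{88186} \approx 1.134 \cdot 10^{-5}$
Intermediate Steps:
$\frac{1}{\left(-29\right) \left(-1676\right) + 39582} = \frac{1}{48604 + 39582} = \frac{1}{88186}$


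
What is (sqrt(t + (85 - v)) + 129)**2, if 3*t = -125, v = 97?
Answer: (387 + I*sqrt(483))**2/9 ≈ 16587.0 + 1890.0*I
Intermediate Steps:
t = -125/3 (t = (1/3)*(-125) = -125/3 ≈ -41.667)
(sqrt(t + (85 - v)) + 129)**2 = (sqrt(-125/3 + (85 - 1*97)) + 129)**2 = (sqrt(-125/3 + (85 - 97)) + 129)**2 = (sqrt(-125/3 - 12) + 129)**2 = (sqrt(-161/3) + 129)**2 = (I*sqrt(483)/3 + 129)**2 = (129 + I*sqrt(483)/3)**2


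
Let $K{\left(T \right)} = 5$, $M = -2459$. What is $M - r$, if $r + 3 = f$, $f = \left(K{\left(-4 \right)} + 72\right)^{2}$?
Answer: $-8385$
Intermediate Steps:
$f = 5929$ ($f = \left(5 + 72\right)^{2} = 77^{2} = 5929$)
$r = 5926$ ($r = -3 + 5929 = 5926$)
$M - r = -2459 - 5926 = -8385$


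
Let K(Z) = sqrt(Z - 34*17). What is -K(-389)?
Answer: -I*sqrt(967) ≈ -31.097*I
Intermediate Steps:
K(Z) = sqrt(-578 + Z) (K(Z) = sqrt(Z - 578) = sqrt(-578 + Z))
-K(-389) = -sqrt(-578 - 389) = -sqrt(-967) = -I*sqrt(967)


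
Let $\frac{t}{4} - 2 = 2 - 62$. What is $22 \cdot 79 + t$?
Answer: $1506$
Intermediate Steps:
$t = -232$ ($t = 8 + 4 \left(2 - 62\right) = 8 + 4 \left(-60\right) = 8 - 240 = -232$)
$22 \cdot 79 + t = 22 \cdot 79 - 232 = 1738 - 232 = 1506$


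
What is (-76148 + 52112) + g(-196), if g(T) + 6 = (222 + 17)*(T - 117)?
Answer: -98849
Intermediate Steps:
g(T) = -27969 + 239*T (g(T) = -6 + (222 + 17)*(T - 117) = -6 + 239*(-117 + T) = -6 + (-27963 + 239*T) = -27969 + 239*T)
(-76148 + 52112) + g(-196) = (-76148 + 52112) + (-27969 + 239*(-196)) = -24036 + (-27969 - 46844) = -24036 - 74813 = -98849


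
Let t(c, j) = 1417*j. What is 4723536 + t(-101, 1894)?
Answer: 7407334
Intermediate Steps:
4723536 + t(-101, 1894) = 4723536 + 1417*1894 = 4723536 + 2683798 = 7407334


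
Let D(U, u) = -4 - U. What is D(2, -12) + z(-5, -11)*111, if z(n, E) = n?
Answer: -561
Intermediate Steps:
D(2, -12) + z(-5, -11)*111 = (-4 - 1*2) - 5*111 = (-4 - 2) - 555 = -6 - 555 = -561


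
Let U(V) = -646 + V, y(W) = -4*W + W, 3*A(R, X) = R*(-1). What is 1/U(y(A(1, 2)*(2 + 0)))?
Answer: -1/644 ≈ -0.0015528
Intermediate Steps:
A(R, X) = -R/3 (A(R, X) = (R*(-1))/3 = (-R)/3 = -R/3)
y(W) = -3*W
1/U(y(A(1, 2)*(2 + 0))) = 1/(-646 - 3*(-⅓*1)*(2 + 0)) = 1/(-646 - (-1)*2) = 1/(-646 - 3*(-⅔)) = 1/(-646 + 2) = 1/(-644) = -1/644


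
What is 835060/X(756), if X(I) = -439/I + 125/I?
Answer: -315652680/157 ≈ -2.0105e+6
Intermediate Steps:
X(I) = -314/I
835060/X(756) = 835060/((-314/756)) = 835060/((-314*1/756)) = 835060/(-157/378) = 835060*(-378/157) = -315652680/157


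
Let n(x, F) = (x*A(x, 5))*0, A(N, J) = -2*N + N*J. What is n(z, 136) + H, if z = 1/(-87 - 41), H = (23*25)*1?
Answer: 575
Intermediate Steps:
H = 575 (H = 575*1 = 575)
A(N, J) = -2*N + J*N
z = -1/128 (z = 1/(-128) = -1/128 ≈ -0.0078125)
n(x, F) = 0 (n(x, F) = (x*(x*(-2 + 5)))*0 = (x*(x*3))*0 = (x*(3*x))*0 = (3*x²)*0 = 0)
n(z, 136) + H = 0 + 575 = 575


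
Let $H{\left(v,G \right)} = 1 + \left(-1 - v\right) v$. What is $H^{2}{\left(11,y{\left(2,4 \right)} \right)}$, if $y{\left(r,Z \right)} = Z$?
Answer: $17161$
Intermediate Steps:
$H{\left(v,G \right)} = 1 + v \left(-1 - v\right)$
$H^{2}{\left(11,y{\left(2,4 \right)} \right)} = \left(1 - 11 - 11^{2}\right)^{2} = \left(1 - 11 - 121\right)^{2} = \left(-131\right)^{2} = 17161$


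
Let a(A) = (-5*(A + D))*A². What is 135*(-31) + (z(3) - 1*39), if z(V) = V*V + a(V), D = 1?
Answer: -4395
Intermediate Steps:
a(A) = A²*(-5 - 5*A) (a(A) = (-5*(A + 1))*A² = (-5*(1 + A))*A² = (-5 - 5*A)*A² = A²*(-5 - 5*A))
z(V) = V² + 5*V²*(-1 - V) (z(V) = V*V + 5*V²*(-1 - V) = V² + 5*V²*(-1 - V))
135*(-31) + (z(3) - 1*39) = 135*(-31) + (3²*(-4 - 5*3) - 1*39) = -4185 + (9*(-4 - 15) - 39) = -4185 + (9*(-19) - 39) = -4185 + (-171 - 39) = -4185 - 210 = -4395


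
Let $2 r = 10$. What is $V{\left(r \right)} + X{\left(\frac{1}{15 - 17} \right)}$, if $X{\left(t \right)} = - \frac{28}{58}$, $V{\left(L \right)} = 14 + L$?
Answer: $\frac{537}{29} \approx 18.517$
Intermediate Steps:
$r = 5$ ($r = \frac{1}{2} \cdot 10 = 5$)
$X{\left(t \right)} = - \frac{14}{29}$ ($X{\left(t \right)} = \left(-28\right) \frac{1}{58} = - \frac{14}{29}$)
$V{\left(r \right)} + X{\left(\frac{1}{15 - 17} \right)} = \left(14 + 5\right) - \frac{14}{29} = 19 - \frac{14}{29} = \frac{537}{29}$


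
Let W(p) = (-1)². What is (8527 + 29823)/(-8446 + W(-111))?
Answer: -7670/1689 ≈ -4.5411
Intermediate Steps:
W(p) = 1
(8527 + 29823)/(-8446 + W(-111)) = (8527 + 29823)/(-8446 + 1) = 38350/(-8445) = 38350*(-1/8445) = -7670/1689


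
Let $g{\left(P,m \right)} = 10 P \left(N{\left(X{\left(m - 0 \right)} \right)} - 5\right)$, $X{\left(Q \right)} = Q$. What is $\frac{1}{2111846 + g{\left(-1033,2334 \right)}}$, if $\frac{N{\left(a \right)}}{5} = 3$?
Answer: $\frac{1}{2008546} \approx 4.9787 \cdot 10^{-7}$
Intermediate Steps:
$N{\left(a \right)} = 15$ ($N{\left(a \right)} = 5 \cdot 3 = 15$)
$g{\left(P,m \right)} = 100 P$ ($g{\left(P,m \right)} = 10 P \left(15 - 5\right) = 10 P 10 = 100 P$)
$\frac{1}{2111846 + g{\left(-1033,2334 \right)}} = \frac{1}{2111846 + 100 \left(-1033\right)} = \frac{1}{2111846 - 103300} = \frac{1}{2008546}$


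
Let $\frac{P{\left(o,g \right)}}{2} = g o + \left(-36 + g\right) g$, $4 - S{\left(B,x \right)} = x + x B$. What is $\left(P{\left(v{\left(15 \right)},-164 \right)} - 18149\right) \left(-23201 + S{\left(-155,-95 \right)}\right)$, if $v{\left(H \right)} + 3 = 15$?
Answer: $-1646041905$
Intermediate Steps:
$v{\left(H \right)} = 12$ ($v{\left(H \right)} = -3 + 15 = 12$)
$S{\left(B,x \right)} = 4 - x - B x$ ($S{\left(B,x \right)} = 4 - \left(x + x B\right) = 4 - \left(x + B x\right) = 4 - x - B x$)
$P{\left(o,g \right)} = 2 g o + 2 g \left(-36 + g\right)$ ($P{\left(o,g \right)} = 2 \left(g o + \left(-36 + g\right) g\right) = 2 \left(g o + g \left(-36 + g\right)\right) = 2 g o + 2 g \left(-36 + g\right)$)
$\left(P{\left(v{\left(15 \right)},-164 \right)} - 18149\right) \left(-23201 + S{\left(-155,-95 \right)}\right) = \left(2 \left(-164\right) \left(-36 - 164 + 12\right) - 18149\right) \left(-23201 - \left(-99 + 14725\right)\right) = \left(2 \left(-164\right) \left(-188\right) - 18149\right) \left(-23201 + \left(4 + 95 - 14725\right)\right) = \left(61664 - 18149\right) \left(-23201 - 14626\right) = 43515 \left(-37827\right) = -1646041905$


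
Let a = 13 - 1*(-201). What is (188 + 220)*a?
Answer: 87312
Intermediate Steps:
a = 214 (a = 13 + 201 = 214)
(188 + 220)*a = (188 + 220)*214 = 408*214 = 87312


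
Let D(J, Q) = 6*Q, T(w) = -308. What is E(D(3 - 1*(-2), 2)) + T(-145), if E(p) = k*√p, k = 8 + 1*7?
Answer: -308 + 30*√3 ≈ -256.04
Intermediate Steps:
k = 15 (k = 8 + 7 = 15)
E(p) = 15*√p
E(D(3 - 1*(-2), 2)) + T(-145) = 15*√(6*2) - 308 = 15*√12 - 308 = 15*(2*√3) - 308 = 30*√3 - 308 = -308 + 30*√3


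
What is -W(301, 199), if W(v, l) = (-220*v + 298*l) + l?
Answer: 6719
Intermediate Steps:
W(v, l) = -220*v + 299*l
-W(301, 199) = -(-220*301 + 299*199) = -(-66220 + 59501) = -1*(-6719) = 6719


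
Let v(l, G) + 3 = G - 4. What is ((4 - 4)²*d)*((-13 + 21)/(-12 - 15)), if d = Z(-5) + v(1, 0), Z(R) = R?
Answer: 0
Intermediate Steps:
v(l, G) = -7 + G (v(l, G) = -3 + (G - 4) = -3 + (-4 + G) = -7 + G)
d = -12 (d = -5 + (-7 + 0) = -5 - 7 = -12)
((4 - 4)²*d)*((-13 + 21)/(-12 - 15)) = ((4 - 4)²*(-12))*((-13 + 21)/(-12 - 15)) = (0²*(-12))*(8/(-27)) = (0*(-12))*(8*(-1/27)) = 0*(-8/27) = 0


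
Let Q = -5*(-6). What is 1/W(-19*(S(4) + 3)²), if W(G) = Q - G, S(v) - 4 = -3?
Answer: 1/334 ≈ 0.0029940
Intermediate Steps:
S(v) = 1 (S(v) = 4 - 3 = 1)
Q = 30
W(G) = 30 - G
1/W(-19*(S(4) + 3)²) = 1/(30 - (-19)*(1 + 3)²) = 1/(30 - (-19)*4²) = 1/(30 - (-19)*16) = 1/(30 - 1*(-304)) = 1/(30 + 304) = 1/334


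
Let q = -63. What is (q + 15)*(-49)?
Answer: 2352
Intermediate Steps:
(q + 15)*(-49) = (-63 + 15)*(-49) = -48*(-49) = 2352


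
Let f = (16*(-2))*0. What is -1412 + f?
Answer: -1412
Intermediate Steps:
f = 0 (f = -32*0 = 0)
-1412 + f = -1412 + 0 = -1412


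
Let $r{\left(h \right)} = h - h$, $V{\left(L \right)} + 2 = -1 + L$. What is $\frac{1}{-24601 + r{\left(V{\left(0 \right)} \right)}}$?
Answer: $- \frac{1}{24601} \approx -4.0649 \cdot 10^{-5}$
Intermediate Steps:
$V{\left(L \right)} = -3 + L$ ($V{\left(L \right)} = -2 + \left(-1 + L\right) = -3 + L$)
$r{\left(h \right)} = 0$
$\frac{1}{-24601 + r{\left(V{\left(0 \right)} \right)}} = \frac{1}{-24601 + 0} = \frac{1}{-24601} = - \frac{1}{24601}$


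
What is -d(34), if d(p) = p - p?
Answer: 0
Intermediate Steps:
d(p) = 0
-d(34) = -1*0 = 0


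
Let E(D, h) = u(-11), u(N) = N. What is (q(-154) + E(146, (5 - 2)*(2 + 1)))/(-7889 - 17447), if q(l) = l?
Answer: 165/25336 ≈ 0.0065125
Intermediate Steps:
E(D, h) = -11
(q(-154) + E(146, (5 - 2)*(2 + 1)))/(-7889 - 17447) = (-154 - 11)/(-7889 - 17447) = -165/(-25336) = -165*(-1/25336) = 165/25336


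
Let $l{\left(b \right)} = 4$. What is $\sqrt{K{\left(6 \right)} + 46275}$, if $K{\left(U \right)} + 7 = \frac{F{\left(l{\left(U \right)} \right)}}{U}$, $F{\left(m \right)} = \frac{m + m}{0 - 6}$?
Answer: $\frac{\sqrt{416410}}{3} \approx 215.1$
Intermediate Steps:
$F{\left(m \right)} = - \frac{m}{3}$ ($F{\left(m \right)} = \frac{2 m}{-6} = 2 m \left(- \frac{1}{6}\right) = - \frac{m}{3}$)
$K{\left(U \right)} = -7 - \frac{4}{3 U}$ ($K{\left(U \right)} = -7 + \frac{\left(- \frac{1}{3}\right) 4}{U} = -7 - \frac{4}{3 U}$)
$\sqrt{K{\left(6 \right)} + 46275} = \sqrt{\left(-7 - \frac{4}{3 \cdot 6}\right) + 46275} = \sqrt{\left(-7 - \frac{2}{9}\right) + 46275} = \sqrt{- \frac{65}{9} + 46275} = \sqrt{\frac{416410}{9}} = \frac{\sqrt{416410}}{3}$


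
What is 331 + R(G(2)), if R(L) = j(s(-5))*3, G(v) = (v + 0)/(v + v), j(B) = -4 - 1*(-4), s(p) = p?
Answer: 331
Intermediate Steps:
j(B) = 0 (j(B) = -4 + 4 = 0)
G(v) = 1/2 (G(v) = v/((2*v)) = v*(1/(2*v)) = 1/2)
R(L) = 0 (R(L) = 0*3 = 0)
331 + R(G(2)) = 331 + 0 = 331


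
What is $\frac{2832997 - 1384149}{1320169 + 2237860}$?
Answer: $\frac{1448848}{3558029} \approx 0.40721$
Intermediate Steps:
$\frac{2832997 - 1384149}{1320169 + 2237860} = \frac{1448848}{3558029}$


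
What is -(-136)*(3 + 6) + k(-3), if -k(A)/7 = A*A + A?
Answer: 1182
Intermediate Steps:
k(A) = -7*A - 7*A² (k(A) = -7*(A*A + A) = -7*(A² + A) = -7*(A + A²) = -7*A - 7*A²)
-(-136)*(3 + 6) + k(-3) = -(-136)*(3 + 6) - 7*(-3)*(1 - 3) = -(-136)*9 - 7*(-3)*(-2) = -68*(-18) - 42 = 1224 - 42 = 1182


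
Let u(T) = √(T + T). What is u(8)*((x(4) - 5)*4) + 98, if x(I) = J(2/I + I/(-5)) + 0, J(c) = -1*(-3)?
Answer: 66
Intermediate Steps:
J(c) = 3
u(T) = √2*√T (u(T) = √(2*T) = √2*√T)
x(I) = 3 (x(I) = 3 + 0 = 3)
u(8)*((x(4) - 5)*4) + 98 = (√2*√8)*((3 - 5)*4) + 98 = (√2*(2*√2))*(-2*4) + 98 = 4*(-8) + 98 = -32 + 98 = 66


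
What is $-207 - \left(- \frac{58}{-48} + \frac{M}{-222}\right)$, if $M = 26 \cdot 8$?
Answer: $- \frac{184057}{888} \approx -207.27$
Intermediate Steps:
$M = 208$
$-207 - \left(- \frac{58}{-48} + \frac{M}{-222}\right) = -207 - \left(- \frac{58}{-48} + \frac{208}{-222}\right) = -207 - \left(\left(-58\right) \left(- \frac{1}{48}\right) + 208 \left(- \frac{1}{222}\right)\right) = -207 - \left(\frac{29}{24} - \frac{104}{111}\right) = -207 - \frac{241}{888} = - \frac{184057}{888}$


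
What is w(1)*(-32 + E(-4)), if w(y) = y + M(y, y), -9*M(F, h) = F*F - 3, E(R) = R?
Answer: -44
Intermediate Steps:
M(F, h) = 1/3 - F**2/9 (M(F, h) = -(F*F - 3)/9 = -(F**2 - 3)/9 = -(-3 + F**2)/9 = 1/3 - F**2/9)
w(y) = 1/3 + y - y**2/9 (w(y) = y + (1/3 - y**2/9) = 1/3 + y - y**2/9)
w(1)*(-32 + E(-4)) = (1/3 + 1 - 1/9*1**2)*(-32 - 4) = (1/3 + 1 - 1/9*1)*(-36) = (1/3 + 1 - 1/9)*(-36) = (11/9)*(-36) = -44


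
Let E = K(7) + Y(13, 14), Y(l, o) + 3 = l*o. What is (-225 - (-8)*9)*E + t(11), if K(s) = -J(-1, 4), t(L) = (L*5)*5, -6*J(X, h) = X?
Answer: -54173/2 ≈ -27087.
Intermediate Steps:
Y(l, o) = -3 + l*o
J(X, h) = -X/6
t(L) = 25*L (t(L) = (5*L)*5 = 25*L)
K(s) = -⅙ (K(s) = -(-1)*(-1)/6 = -1*⅙ = -⅙)
E = 1073/6 (E = -⅙ + (-3 + 13*14) = -⅙ + (-3 + 182) = -⅙ + 179 = 1073/6 ≈ 178.83)
(-225 - (-8)*9)*E + t(11) = (-225 - (-8)*9)*(1073/6) + 25*11 = (-225 - 1*(-72))*(1073/6) + 275 = (-225 + 72)*(1073/6) + 275 = -153*1073/6 + 275 = -54723/2 + 275 = -54173/2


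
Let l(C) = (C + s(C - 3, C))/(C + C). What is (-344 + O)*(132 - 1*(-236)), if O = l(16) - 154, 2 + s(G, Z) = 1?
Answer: -366183/2 ≈ -1.8309e+5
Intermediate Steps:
s(G, Z) = -1 (s(G, Z) = -2 + 1 = -1)
l(C) = (-1 + C)/(2*C) (l(C) = (C - 1)/(C + C) = (-1 + C)/((2*C)) = (-1 + C)*(1/(2*C)) = (-1 + C)/(2*C))
O = -4913/32 (O = (½)*(-1 + 16)/16 - 154 = (½)*(1/16)*15 - 154 = 15/32 - 154 = -4913/32 ≈ -153.53)
(-344 + O)*(132 - 1*(-236)) = (-344 - 4913/32)*(132 - 1*(-236)) = -15921*(132 + 236)/32 = -15921/32*368 = -366183/2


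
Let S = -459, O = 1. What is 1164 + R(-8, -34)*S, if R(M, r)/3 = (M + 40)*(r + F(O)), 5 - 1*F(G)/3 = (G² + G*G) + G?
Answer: 1234956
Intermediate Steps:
F(G) = 15 - 6*G² - 3*G (F(G) = 15 - 3*((G² + G*G) + G) = 15 - 3*((G² + G²) + G) = 15 - 3*(2*G² + G) = 15 - 3*(G + 2*G²) = 15 + (-6*G² - 3*G) = 15 - 6*G² - 3*G)
R(M, r) = 3*(6 + r)*(40 + M) (R(M, r) = 3*((M + 40)*(r + (15 - 6*1² - 3*1))) = 3*((40 + M)*(r + (15 - 6*1 - 3))) = 3*((40 + M)*(r + (15 - 6 - 3))) = 3*((40 + M)*(r + 6)) = 3*((40 + M)*(6 + r)) = 3*((6 + r)*(40 + M)) = 3*(6 + r)*(40 + M))
1164 + R(-8, -34)*S = 1164 + (720 + 18*(-8) + 120*(-34) + 3*(-8)*(-34))*(-459) = 1164 + (720 - 144 - 4080 + 816)*(-459) = 1164 - 2688*(-459) = 1164 + 1233792 = 1234956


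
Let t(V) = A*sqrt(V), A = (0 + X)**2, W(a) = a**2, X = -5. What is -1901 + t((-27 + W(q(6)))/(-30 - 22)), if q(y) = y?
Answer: -1901 + 75*I*sqrt(13)/26 ≈ -1901.0 + 10.401*I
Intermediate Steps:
A = 25 (A = (0 - 5)**2 = (-5)**2 = 25)
t(V) = 25*sqrt(V)
-1901 + t((-27 + W(q(6)))/(-30 - 22)) = -1901 + 25*sqrt((-27 + 6**2)/(-30 - 22)) = -1901 + 25*sqrt((-27 + 36)/(-52)) = -1901 + 25*sqrt(9*(-1/52)) = -1901 + 25*sqrt(-9/52) = -1901 + 25*(3*I*sqrt(13)/26) = -1901 + 75*I*sqrt(13)/26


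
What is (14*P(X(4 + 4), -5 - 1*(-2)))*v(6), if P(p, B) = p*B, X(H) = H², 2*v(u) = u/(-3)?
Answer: 2688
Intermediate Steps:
v(u) = -u/6 (v(u) = (u/(-3))/2 = (u*(-⅓))/2 = (-u/3)/2 = -u/6)
P(p, B) = B*p
(14*P(X(4 + 4), -5 - 1*(-2)))*v(6) = (14*((-5 - 1*(-2))*(4 + 4)²))*(-⅙*6) = (14*((-5 + 2)*8²))*(-1) = (14*(-3*64))*(-1) = (14*(-192))*(-1) = -2688*(-1) = 2688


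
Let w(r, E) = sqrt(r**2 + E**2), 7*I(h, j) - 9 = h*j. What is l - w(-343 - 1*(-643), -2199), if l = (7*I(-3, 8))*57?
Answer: -855 - 3*sqrt(547289) ≈ -3074.4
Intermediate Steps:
I(h, j) = 9/7 + h*j/7 (I(h, j) = 9/7 + (h*j)/7 = 9/7 + h*j/7)
w(r, E) = sqrt(E**2 + r**2)
l = -855 (l = (7*(9/7 + (1/7)*(-3)*8))*57 = (7*(9/7 - 24/7))*57 = (7*(-15/7))*57 = -15*57 = -855)
l - w(-343 - 1*(-643), -2199) = -855 - sqrt((-2199)**2 + (-343 - 1*(-643))**2) = -855 - sqrt(4835601 + (-343 + 643)**2) = -855 - sqrt(4835601 + 300**2) = -855 - sqrt(4835601 + 90000) = -855 - sqrt(4925601) = -855 - 3*sqrt(547289)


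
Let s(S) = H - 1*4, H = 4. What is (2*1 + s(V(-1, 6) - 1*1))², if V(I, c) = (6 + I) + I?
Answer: 4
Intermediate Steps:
V(I, c) = 6 + 2*I
s(S) = 0 (s(S) = 4 - 1*4 = 4 - 4 = 0)
(2*1 + s(V(-1, 6) - 1*1))² = (2*1 + 0)² = (2 + 0)² = 2² = 4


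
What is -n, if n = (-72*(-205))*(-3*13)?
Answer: 575640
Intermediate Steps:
n = -575640 (n = 14760*(-39) = -575640)
-n = -1*(-575640) = 575640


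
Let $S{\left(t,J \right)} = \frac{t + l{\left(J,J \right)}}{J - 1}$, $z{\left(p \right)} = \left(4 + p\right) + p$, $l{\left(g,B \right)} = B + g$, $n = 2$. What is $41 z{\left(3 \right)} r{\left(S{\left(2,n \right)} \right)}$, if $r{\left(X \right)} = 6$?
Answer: $2460$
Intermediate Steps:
$z{\left(p \right)} = 4 + 2 p$
$S{\left(t,J \right)} = \frac{t + 2 J}{-1 + J}$ ($S{\left(t,J \right)} = \frac{t + \left(J + J\right)}{J - 1} = \frac{t + 2 J}{-1 + J}$)
$41 z{\left(3 \right)} r{\left(S{\left(2,n \right)} \right)} = 41 \left(4 + 2 \cdot 3\right) 6 = 41 \left(4 + 6\right) 6 = 41 \cdot 10 \cdot 6 = 410 \cdot 6 = 2460$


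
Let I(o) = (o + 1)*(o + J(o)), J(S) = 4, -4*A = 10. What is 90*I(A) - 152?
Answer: -709/2 ≈ -354.50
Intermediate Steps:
A = -5/2 (A = -¼*10 = -5/2 ≈ -2.5000)
I(o) = (1 + o)*(4 + o) (I(o) = (o + 1)*(o + 4) = (1 + o)*(4 + o))
90*I(A) - 152 = 90*(4 + (-5/2)² + 5*(-5/2)) - 152 = 90*(4 + 25/4 - 25/2) - 152 = 90*(-9/4) - 152 = -405/2 - 152 = -709/2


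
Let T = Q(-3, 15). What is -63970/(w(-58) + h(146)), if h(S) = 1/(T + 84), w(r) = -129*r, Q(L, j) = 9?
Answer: -5949210/695827 ≈ -8.5498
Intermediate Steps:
T = 9
h(S) = 1/93 (h(S) = 1/(9 + 84) = 1/93)
-63970/(w(-58) + h(146)) = -63970/(-129*(-58) + 1/93) = -63970/(7482 + 1/93) = -63970/695827/93 = -63970*93/695827 = -5949210/695827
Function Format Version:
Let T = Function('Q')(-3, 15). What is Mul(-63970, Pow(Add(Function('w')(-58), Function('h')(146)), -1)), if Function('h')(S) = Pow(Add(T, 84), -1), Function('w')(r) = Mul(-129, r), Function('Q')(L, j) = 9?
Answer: Rational(-5949210, 695827) ≈ -8.5498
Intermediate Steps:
T = 9
Function('h')(S) = Rational(1, 93) (Function('h')(S) = Pow(Add(9, 84), -1) = Pow(93, -1) = Rational(1, 93))
Mul(-63970, Pow(Add(Function('w')(-58), Function('h')(146)), -1)) = Mul(-63970, Pow(Add(Mul(-129, -58), Rational(1, 93)), -1)) = Mul(-63970, Pow(Add(7482, Rational(1, 93)), -1)) = Mul(-63970, Pow(Rational(695827, 93), -1)) = Mul(-63970, Rational(93, 695827)) = Rational(-5949210, 695827)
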